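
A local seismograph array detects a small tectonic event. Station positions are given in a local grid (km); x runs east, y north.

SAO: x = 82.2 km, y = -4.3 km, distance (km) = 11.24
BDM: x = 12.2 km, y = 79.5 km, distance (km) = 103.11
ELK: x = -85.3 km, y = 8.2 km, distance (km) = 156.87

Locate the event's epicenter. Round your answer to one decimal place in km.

Circle about each station: (x − 82.2)² + (y + 4.3)² = 11.24²; (x − 12.2)² + (y − 79.5)² = 103.11²; (x + 85.3)² + (y − 8.2)² = 156.87².
Subtracting the SAO equation from the BDM and ELK equations removes the quadratic terms:
-140.0 x + 167.6 y = -10811.57
-335.0 x + 25.0 y = -23913.86
Solving the 2×2 system: x ≈ 71.0, y ≈ -5.2 km.
Check against SAO (with the unrounded x, y): √((x − 82.2)²+(y + 4.3)²) = 11.24 ≈ 11.24 km. ✓

(71.0, -5.2)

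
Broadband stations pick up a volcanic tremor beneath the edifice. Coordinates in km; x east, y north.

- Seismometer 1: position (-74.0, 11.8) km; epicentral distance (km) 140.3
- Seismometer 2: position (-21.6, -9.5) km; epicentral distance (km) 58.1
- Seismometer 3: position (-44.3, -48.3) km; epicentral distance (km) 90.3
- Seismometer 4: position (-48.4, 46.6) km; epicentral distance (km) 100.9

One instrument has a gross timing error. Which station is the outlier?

Solve using three stations at a time. Using Seismometer 2, Seismometer 3, Seismometer 4 (subtract circle equations pairwise → linear system) gives (x, y) ≈ (36.5, -7.9).
Distances from that point to each station vs reported:
  Seismometer 1: calculated 112.2 vs reported 140.3 → residual 28.1 km
  Seismometer 2: calculated 58.1 vs reported 58.1 → residual 0.0 km
  Seismometer 3: calculated 90.3 vs reported 90.3 → residual 0.0 km
  Seismometer 4: calculated 100.9 vs reported 100.9 → residual 0.0 km
Seismometer 2, Seismometer 3, Seismometer 4 are mutually consistent (residuals ≈ 0); Seismometer 1 is off by 28.1 km.

Seismometer 1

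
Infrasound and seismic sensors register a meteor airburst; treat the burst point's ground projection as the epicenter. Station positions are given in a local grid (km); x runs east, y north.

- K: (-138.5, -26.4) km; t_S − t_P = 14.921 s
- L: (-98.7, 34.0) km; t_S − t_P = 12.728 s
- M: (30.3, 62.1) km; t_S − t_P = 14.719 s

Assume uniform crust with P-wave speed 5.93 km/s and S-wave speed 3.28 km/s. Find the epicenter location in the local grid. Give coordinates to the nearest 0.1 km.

Distance from S−P lag: d = Δt · v_P v_S / (v_P − v_S) = Δt · (5.93·3.28)/(5.93−3.28) ≈ 7.3398·Δt.
So d_K = 109.52, d_L = 93.42, d_M = 108.03 km.
Circle about each station: (x + 138.5)² + (y + 26.4)² = 109.52²; (x + 98.7)² + (y − 34.0)² = 93.42²; (x − 30.3)² + (y − 62.1)² = 108.03².
Subtracting the K equation from the L and M equations removes the quadratic terms:
79.6 x + 120.8 y = -5714.19
337.6 x + 177.0 y = -14780.56
Solving the 2×2 system: x ≈ -29.0, y ≈ -28.2 km.

x ≈ -29.0 km, y ≈ -28.2 km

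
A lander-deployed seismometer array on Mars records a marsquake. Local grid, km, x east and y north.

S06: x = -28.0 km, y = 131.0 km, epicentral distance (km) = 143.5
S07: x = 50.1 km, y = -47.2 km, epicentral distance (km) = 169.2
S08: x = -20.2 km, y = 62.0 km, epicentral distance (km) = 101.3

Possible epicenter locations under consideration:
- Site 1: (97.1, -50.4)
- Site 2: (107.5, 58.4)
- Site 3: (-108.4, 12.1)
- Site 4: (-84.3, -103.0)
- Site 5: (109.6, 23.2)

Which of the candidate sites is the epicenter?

Site 3

For each candidate, compare |candidate − station| to the reported distance:
Site 1: residuals S06 76.9, S07 122.1, S08 61.2 → max 122.1 km
Site 2: residuals S06 10.2, S07 49.0, S08 26.5 → max 49.0 km
Site 3: residuals S06 0.0, S07 0.0, S08 0.0 → max 0.0 km
Site 4: residuals S06 97.2, S07 23.7, S08 75.7 → max 97.2 km
Site 5: residuals S06 31.3, S07 77.0, S08 34.2 → max 77.0 km
Only Site 3 has all residuals ≈ 0.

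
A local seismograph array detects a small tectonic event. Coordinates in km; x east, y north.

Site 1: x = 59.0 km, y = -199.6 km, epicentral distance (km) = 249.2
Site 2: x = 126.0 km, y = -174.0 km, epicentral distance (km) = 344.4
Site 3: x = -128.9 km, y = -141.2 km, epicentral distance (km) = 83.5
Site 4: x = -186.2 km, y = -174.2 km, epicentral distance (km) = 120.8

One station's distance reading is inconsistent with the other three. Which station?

Site 2

Solve using three stations at a time. Using Site 1, Site 3, Site 4 (subtract circle equations pairwise → linear system) gives (x, y) ≈ (-147.3, -60.0).
Distances from that point to each station vs reported:
  Site 1: calculated 249.1 vs reported 249.2 → residual 0.1 km
  Site 2: calculated 296.2 vs reported 344.4 → residual 48.2 km
  Site 3: calculated 83.3 vs reported 83.5 → residual 0.2 km
  Site 4: calculated 120.6 vs reported 120.8 → residual 0.2 km
Site 1, Site 3, Site 4 are mutually consistent (residuals ≈ 0); Site 2 is off by 48.2 km.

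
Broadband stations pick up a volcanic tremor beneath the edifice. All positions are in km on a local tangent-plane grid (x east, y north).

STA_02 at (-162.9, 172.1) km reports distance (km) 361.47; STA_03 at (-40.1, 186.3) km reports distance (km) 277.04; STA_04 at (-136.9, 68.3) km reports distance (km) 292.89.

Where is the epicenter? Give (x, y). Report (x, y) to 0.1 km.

Circle about each station: (x + 162.9)² + (y − 172.1)² = 361.47²; (x + 40.1)² + (y − 186.3)² = 277.04²; (x + 136.9)² + (y − 68.3)² = 292.89².
Subtracting the STA_02 equation from the STA_03 and STA_04 equations removes the quadratic terms:
245.6 x + 28.4 y = 34070.28
52.0 x − 207.6 y = 12127.69
Solving the 2×2 system: x ≈ 141.4, y ≈ -23.0 km.

x ≈ 141.4 km, y ≈ -23.0 km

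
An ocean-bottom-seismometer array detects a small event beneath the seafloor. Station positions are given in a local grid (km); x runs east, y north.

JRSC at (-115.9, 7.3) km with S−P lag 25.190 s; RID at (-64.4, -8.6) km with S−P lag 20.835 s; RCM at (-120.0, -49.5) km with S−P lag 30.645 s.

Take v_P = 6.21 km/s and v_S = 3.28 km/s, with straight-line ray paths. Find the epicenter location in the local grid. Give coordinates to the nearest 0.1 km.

Distance from S−P lag: d = Δt · v_P v_S / (v_P − v_S) = Δt · (6.21·3.28)/(6.21−3.28) ≈ 6.9518·Δt.
So d_JRSC = 175.12, d_RID = 144.84, d_RCM = 213.04 km.
Circle about each station: (x + 115.9)² + (y − 7.3)² = 175.12²; (x + 64.4)² + (y + 8.6)² = 144.84²; (x + 120.0)² + (y + 49.5)² = 213.04².
Subtracting pairs of circle equations eliminates x²+y² and gives linear equations (the radical axes):
103.0 x − 31.8 y = 423.61
-8.2 x − 113.6 y = -11354.88
Solving the 2×2 system: x ≈ 34.2, y ≈ 97.5 km.

34.2 km east, 97.5 km north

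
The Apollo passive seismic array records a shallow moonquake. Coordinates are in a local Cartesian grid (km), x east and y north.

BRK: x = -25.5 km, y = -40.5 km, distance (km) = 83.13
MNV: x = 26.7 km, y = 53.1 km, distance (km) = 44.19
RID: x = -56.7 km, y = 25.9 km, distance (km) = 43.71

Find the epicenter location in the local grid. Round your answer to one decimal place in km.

-16.1 km east, 42.1 km north

Circle about each station: (x + 25.5)² + (y + 40.5)² = 83.13²; (x − 26.7)² + (y − 53.1)² = 44.19²; (x + 56.7)² + (y − 25.9)² = 43.71².
Subtracting the BRK equation from the MNV and RID equations removes the quadratic terms:
104.4 x + 187.2 y = 6199.84
-62.4 x + 132.8 y = 6595.23
Solving the 2×2 system: x ≈ -16.1, y ≈ 42.1 km.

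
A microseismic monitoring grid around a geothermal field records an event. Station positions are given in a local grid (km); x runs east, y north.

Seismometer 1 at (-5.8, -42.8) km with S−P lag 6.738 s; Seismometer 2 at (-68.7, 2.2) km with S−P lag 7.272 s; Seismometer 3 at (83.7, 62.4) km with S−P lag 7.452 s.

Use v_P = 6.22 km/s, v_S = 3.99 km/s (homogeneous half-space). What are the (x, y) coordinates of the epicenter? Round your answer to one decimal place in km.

Distance from S−P lag: d = Δt · v_P v_S / (v_P − v_S) = Δt · (6.22·3.99)/(6.22−3.99) ≈ 11.1291·Δt.
So d_Seismometer 1 = 74.99, d_Seismometer 2 = 80.93, d_Seismometer 3 = 82.93 km.
Circle about each station: (x + 5.8)² + (y + 42.8)² = 74.99²; (x + 68.7)² + (y − 2.2)² = 80.93²; (x − 83.7)² + (y − 62.4)² = 82.93².
Subtracting the Seismometer 1 equation from the Seismometer 2 and Seismometer 3 equations removes the quadratic terms:
-125.8 x + 90.0 y = 1932.89
179.0 x + 210.4 y = 7780.09
Solving the 2×2 system: x ≈ 6.9, y ≈ 31.1 km.

6.9 km east, 31.1 km north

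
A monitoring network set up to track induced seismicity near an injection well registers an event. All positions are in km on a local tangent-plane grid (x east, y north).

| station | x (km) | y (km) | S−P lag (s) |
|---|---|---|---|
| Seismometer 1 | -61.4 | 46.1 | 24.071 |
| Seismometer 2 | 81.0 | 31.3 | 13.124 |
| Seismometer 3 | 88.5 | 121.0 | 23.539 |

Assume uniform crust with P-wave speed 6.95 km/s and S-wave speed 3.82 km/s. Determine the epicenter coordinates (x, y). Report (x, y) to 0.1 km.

100.5 km east, -78.3 km north

Distance from S−P lag: d = Δt · v_P v_S / (v_P − v_S) = Δt · (6.95·3.82)/(6.95−3.82) ≈ 8.4821·Δt.
So d_Seismometer 1 = 204.17, d_Seismometer 2 = 111.32, d_Seismometer 3 = 199.66 km.
Circle about each station: (x + 61.4)² + (y − 46.1)² = 204.17²; (x − 81.0)² + (y − 31.3)² = 111.32²; (x − 88.5)² + (y − 121.0)² = 199.66².
Subtracting the Seismometer 1 equation from the Seismometer 2 and Seismometer 3 equations removes the quadratic terms:
284.8 x − 29.6 y = 30938.77
299.8 x + 149.8 y = 18399.35
Solving the 2×2 system: x ≈ 100.5, y ≈ -78.3 km.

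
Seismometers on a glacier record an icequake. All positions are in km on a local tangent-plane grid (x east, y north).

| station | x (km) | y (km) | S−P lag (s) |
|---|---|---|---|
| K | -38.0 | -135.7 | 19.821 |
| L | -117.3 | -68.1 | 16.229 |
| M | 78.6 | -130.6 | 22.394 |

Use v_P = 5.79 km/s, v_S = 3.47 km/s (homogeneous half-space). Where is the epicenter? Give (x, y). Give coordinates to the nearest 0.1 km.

(-22.0, 35.2)

Distance from S−P lag: d = Δt · v_P v_S / (v_P − v_S) = Δt · (5.79·3.47)/(5.79−3.47) ≈ 8.6600·Δt.
So d_K = 171.65, d_L = 140.54, d_M = 193.93 km.
Circle about each station: (x + 38.0)² + (y + 135.7)² = 171.65²; (x + 117.3)² + (y + 68.1)² = 140.54²; (x − 78.6)² + (y + 130.6)² = 193.93².
Subtracting pairs of circle equations eliminates x²+y² and gives linear equations (the radical axes):
-158.6 x + 135.2 y = 8250.64
233.2 x + 10.2 y = -4769.29
Solving the 2×2 system: x ≈ -22.0, y ≈ 35.2 km.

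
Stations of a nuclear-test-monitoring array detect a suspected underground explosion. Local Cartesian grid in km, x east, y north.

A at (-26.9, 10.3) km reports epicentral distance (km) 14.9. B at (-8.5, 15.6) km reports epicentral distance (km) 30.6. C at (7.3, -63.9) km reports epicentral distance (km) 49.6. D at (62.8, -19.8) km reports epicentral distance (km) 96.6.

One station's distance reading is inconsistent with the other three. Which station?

C

Solve using three stations at a time. Using A, B, D (subtract circle equations pairwise → linear system) gives (x, y) ≈ (-32.4, -3.4).
Distances from that point to each station vs reported:
  A: calculated 14.8 vs reported 14.9 → residual 0.1 km
  B: calculated 30.6 vs reported 30.6 → residual 0.0 km
  C: calculated 72.3 vs reported 49.6 → residual 22.7 km
  D: calculated 96.6 vs reported 96.6 → residual 0.0 km
A, B, D are mutually consistent (residuals ≈ 0); C is off by 22.7 km.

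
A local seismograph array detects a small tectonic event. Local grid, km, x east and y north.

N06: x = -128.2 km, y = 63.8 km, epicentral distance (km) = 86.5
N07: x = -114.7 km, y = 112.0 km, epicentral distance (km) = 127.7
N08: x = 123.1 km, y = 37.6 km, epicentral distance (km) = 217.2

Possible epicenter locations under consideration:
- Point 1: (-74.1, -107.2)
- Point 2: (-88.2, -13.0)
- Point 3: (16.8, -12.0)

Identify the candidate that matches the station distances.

For each candidate, compare |candidate − station| to the reported distance:
Point 1: residuals N06 92.9, N07 95.2, N08 27.5 → max 95.2 km
Point 2: residuals N06 0.1, N07 0.1, N08 0.1 → max 0.1 km
Point 3: residuals N06 77.1, N07 53.0, N08 99.9 → max 99.9 km
Only Point 2 has all residuals ≈ 0.

Point 2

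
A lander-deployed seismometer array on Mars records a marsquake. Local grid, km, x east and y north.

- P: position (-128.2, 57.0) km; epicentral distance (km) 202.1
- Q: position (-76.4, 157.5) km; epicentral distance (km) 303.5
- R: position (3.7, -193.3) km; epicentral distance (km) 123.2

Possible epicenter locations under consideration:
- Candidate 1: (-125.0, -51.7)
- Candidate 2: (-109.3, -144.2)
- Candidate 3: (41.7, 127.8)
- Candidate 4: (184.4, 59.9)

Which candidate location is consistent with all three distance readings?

For each candidate, compare |candidate − station| to the reported distance:
Candidate 1: residuals P 93.4, Q 88.7, R 68.1 → max 93.4 km
Candidate 2: residuals P 0.0, Q 0.0, R 0.0 → max 0.0 km
Candidate 3: residuals P 18.0, Q 181.7, R 200.1 → max 200.1 km
Candidate 4: residuals P 110.5, Q 25.0, R 187.9 → max 187.9 km
Only Candidate 2 has all residuals ≈ 0.

Candidate 2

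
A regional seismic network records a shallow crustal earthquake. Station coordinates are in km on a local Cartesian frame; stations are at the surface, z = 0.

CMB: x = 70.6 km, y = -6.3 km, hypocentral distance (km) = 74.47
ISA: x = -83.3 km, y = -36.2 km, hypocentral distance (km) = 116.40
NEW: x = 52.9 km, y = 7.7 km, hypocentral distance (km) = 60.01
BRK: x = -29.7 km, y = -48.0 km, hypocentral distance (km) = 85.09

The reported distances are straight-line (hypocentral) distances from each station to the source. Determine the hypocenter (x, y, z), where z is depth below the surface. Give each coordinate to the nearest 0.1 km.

Each station gives a sphere (x−x_i)² + (y−y_i)² + z² = d_i² (stations at z=0).
Subtracting the CMB sphere from ISA and NEW: z² cancels, leaving linear equations in x and y:
-307.8 x − 59.8 y = -4777.90
-35.4 x + 28.0 y = -221.77
Solving: x ≈ 13.697, y ≈ 9.397 km (keep extra digits for the depth step; rounded: 13.7, 9.4).
Then from the CMB sphere: z² = 74.47² − (x − 70.6)² − (y + 6.3)² with x = 13.697, y = 9.397, so z ≈ 45.403 ≈ 45.4 km.
Check against BRK (with the unrounded solution): distance 85.08 ≈ 85.09 km. ✓

x ≈ 13.7 km, y ≈ 9.4 km, depth ≈ 45.4 km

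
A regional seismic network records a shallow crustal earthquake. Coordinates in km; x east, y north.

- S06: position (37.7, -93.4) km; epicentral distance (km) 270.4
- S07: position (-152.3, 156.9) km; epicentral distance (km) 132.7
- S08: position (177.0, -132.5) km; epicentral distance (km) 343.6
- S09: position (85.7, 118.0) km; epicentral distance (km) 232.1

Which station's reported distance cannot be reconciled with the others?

Solve using three stations at a time. Using S07, S08, S09 (subtract circle equations pairwise → linear system) gives (x, y) ≈ (-127.6, 26.5).
Distances from that point to each station vs reported:
  S06: calculated 204.2 vs reported 270.4 → residual 66.2 km
  S07: calculated 132.7 vs reported 132.7 → residual 0.0 km
  S08: calculated 343.6 vs reported 343.6 → residual 0.0 km
  S09: calculated 232.1 vs reported 232.1 → residual 0.0 km
S07, S08, S09 are mutually consistent (residuals ≈ 0); S06 is off by 66.2 km.

S06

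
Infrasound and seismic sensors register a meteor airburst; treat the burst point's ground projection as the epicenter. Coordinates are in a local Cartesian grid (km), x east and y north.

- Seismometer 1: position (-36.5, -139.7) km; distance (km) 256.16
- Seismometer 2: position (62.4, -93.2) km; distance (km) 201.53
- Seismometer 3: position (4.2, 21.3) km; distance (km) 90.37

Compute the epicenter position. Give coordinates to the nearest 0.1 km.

Circle about each station: (x + 36.5)² + (y + 139.7)² = 256.16²; (x − 62.4)² + (y + 93.2)² = 201.53²; (x − 4.2)² + (y − 21.3)² = 90.37².
Subtracting pairs of circle equations eliminates x²+y² and gives linear equations (the radical axes):
197.8 x + 93.0 y = 16735.26
81.4 x + 322.0 y = 37074.20
Solving the 2×2 system: x ≈ 34.6, y ≈ 106.4 km.

x ≈ 34.6 km, y ≈ 106.4 km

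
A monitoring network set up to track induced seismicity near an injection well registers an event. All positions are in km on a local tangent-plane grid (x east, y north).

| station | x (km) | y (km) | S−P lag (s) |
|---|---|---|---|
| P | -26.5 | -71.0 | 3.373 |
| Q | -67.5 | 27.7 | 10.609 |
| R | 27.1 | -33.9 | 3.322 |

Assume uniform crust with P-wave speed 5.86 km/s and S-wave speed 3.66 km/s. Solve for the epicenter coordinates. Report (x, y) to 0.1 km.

-0.4 km east, -51.0 km north

Distance from S−P lag: d = Δt · v_P v_S / (v_P − v_S) = Δt · (5.86·3.66)/(5.86−3.66) ≈ 9.7489·Δt.
So d_P = 32.88, d_Q = 103.43, d_R = 32.39 km.
Circle about each station: (x + 26.5)² + (y + 71.0)² = 32.88²; (x + 67.5)² + (y − 27.7)² = 103.43²; (x − 27.1)² + (y + 33.9)² = 32.39².
Subtracting the P equation from the Q and R equations removes the quadratic terms:
-82.0 x + 197.4 y = -10036.38
107.2 x + 74.2 y = -3827.65
Solving the 2×2 system: x ≈ -0.4, y ≈ -51.0 km.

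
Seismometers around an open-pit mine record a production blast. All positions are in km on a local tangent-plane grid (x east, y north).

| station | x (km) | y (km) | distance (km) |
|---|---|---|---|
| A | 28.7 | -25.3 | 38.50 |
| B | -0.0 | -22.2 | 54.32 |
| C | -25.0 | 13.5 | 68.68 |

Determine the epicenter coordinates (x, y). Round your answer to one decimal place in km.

(43.6, 10.2)

Circle about each station: (x − 28.7)² + (y + 25.3)² = 38.50²; x² + (y + 22.2)² = 54.32²; (x + 25.0)² + (y − 13.5)² = 68.68².
Subtracting the A equation from the B and C equations removes the quadratic terms:
-57.4 x + 6.2 y = -2439.35
-107.4 x + 77.6 y = -3891.22
Solving the 2×2 system: x ≈ 43.6, y ≈ 10.2 km.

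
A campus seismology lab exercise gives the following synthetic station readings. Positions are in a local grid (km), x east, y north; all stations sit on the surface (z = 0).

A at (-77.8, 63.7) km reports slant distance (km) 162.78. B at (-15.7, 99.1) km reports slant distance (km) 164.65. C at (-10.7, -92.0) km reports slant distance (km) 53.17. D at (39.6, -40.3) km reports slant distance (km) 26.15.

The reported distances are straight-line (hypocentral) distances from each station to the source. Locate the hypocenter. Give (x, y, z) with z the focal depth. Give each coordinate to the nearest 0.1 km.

(28.3, -58.9, 14.5)

Each station gives a sphere (x−x_i)² + (y−y_i)² + z² = d_i² (stations at z=0).
Subtracting the A sphere from B and C: z² cancels, leaving linear equations in x and y:
124.2 x + 70.8 y = -655.52
134.2 x − 311.4 y = 22138.24
Solving: x ≈ 28.297, y ≈ -58.898 km (keep extra digits for the depth step; rounded: 28.3, -58.9).
Then from the A sphere: z² = 162.78² − (x + 77.8)² − (y − 63.7)² with x = 28.297, y = -58.898, so z ≈ 14.508 ≈ 14.5 km.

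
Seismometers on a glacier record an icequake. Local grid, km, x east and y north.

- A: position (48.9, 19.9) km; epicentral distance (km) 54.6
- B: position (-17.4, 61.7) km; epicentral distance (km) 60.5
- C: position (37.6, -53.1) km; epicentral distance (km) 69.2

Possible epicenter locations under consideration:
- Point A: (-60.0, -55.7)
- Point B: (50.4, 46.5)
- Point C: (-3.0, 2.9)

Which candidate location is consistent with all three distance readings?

Point C

For each candidate, compare |candidate − station| to the reported distance:
Point A: residuals A 78.0, B 64.4, C 28.4 → max 78.0 km
Point B: residuals A 28.0, B 9.0, C 31.2 → max 31.2 km
Point C: residuals A 0.0, B 0.0, C 0.0 → max 0.0 km
Only Point C has all residuals ≈ 0.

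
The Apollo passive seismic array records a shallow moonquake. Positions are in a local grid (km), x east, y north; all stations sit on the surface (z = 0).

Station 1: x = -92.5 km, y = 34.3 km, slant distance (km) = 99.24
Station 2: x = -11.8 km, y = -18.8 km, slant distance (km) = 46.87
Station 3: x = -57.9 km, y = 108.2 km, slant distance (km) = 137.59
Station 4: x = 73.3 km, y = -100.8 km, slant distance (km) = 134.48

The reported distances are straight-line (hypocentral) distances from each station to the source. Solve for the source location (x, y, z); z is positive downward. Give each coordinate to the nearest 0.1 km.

(-20.3, -15.9, 46.0)

Each station gives a sphere (x−x_i)² + (y−y_i)² + z² = d_i² (stations at z=0).
Subtracting the Station 1 sphere from Station 2 and Station 3: z² cancels, leaving linear equations in x and y:
161.4 x − 106.2 y = -1588.28
69.2 x + 147.8 y = -3755.52
Solving: x ≈ -20.305, y ≈ -15.903 km (keep extra digits for the depth step; rounded: -20.3, -15.9).
Then from the Station 1 sphere: z² = 99.24² − (x + 92.5)² − (y − 34.3)² with x = -20.305, y = -15.903, so z ≈ 46.001 ≈ 46.0 km.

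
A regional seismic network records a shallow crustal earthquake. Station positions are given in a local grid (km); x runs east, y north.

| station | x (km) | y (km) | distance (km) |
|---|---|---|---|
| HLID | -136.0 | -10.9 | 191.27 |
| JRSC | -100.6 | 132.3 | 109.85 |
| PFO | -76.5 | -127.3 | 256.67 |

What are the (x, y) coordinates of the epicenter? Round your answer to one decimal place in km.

Circle about each station: (x + 136.0)² + (y + 10.9)² = 191.27²; (x + 100.6)² + (y − 132.3)² = 109.85²; (x + 76.5)² + (y + 127.3)² = 256.67².
Subtracting pairs of circle equations eliminates x²+y² and gives linear equations (the radical axes):
70.8 x + 286.4 y = 33526.03
119.0 x − 232.8 y = -25852.55
Solving the 2×2 system: x ≈ 7.9, y ≈ 115.1 km.

x ≈ 7.9 km, y ≈ 115.1 km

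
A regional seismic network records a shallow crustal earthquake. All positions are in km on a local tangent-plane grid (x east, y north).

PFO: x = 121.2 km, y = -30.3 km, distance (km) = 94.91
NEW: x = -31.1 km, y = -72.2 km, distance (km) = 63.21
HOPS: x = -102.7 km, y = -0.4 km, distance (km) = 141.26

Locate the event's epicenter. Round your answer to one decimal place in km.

Circle about each station: (x − 121.2)² + (y + 30.3)² = 94.91²; (x + 31.1)² + (y + 72.2)² = 63.21²; (x + 102.7)² + (y + 0.4)² = 141.26².
Subtracting the PFO equation from the NEW and HOPS equations removes the quadratic terms:
-304.6 x − 83.8 y = -4415.08
-447.8 x + 59.8 y = -16006.56
Solving the 2×2 system: x ≈ 28.8, y ≈ -52.0 km.

28.8 km east, -52.0 km north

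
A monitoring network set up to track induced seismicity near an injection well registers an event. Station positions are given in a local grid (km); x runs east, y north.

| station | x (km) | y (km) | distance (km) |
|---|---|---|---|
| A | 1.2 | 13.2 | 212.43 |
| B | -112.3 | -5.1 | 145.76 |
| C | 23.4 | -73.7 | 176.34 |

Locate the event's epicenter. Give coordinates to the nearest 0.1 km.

Circle about each station: (x − 1.2)² + (y − 13.2)² = 212.43²; (x + 112.3)² + (y + 5.1)² = 145.76²; (x − 23.4)² + (y + 73.7)² = 176.34².
Subtracting pairs of circle equations eliminates x²+y² and gives linear equations (the radical axes):
-227.0 x − 36.6 y = 36342.15
44.4 x − 173.8 y = 19834.28
Solving the 2×2 system: x ≈ -136.1, y ≈ -148.9 km.
Check against A (with the unrounded x, y): √((x − 1.2)²+(y − 13.2)²) = 212.42 ≈ 212.43 km. ✓

-136.1 km east, -148.9 km north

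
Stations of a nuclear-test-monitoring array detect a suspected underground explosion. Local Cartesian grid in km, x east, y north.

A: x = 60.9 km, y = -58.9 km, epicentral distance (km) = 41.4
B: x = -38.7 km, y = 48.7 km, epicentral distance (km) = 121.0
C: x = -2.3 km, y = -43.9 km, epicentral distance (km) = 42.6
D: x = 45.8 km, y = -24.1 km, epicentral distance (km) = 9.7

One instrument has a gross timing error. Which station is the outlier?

B

Solve using three stations at a time. Using A, C, D (subtract circle equations pairwise → linear system) gives (x, y) ≈ (36.2, -25.7).
Distances from that point to each station vs reported:
  A: calculated 41.4 vs reported 41.4 → residual 0.0 km
  B: calculated 105.6 vs reported 121.0 → residual 15.4 km
  C: calculated 42.6 vs reported 42.6 → residual 0.0 km
  D: calculated 9.7 vs reported 9.7 → residual 0.0 km
A, C, D are mutually consistent (residuals ≈ 0); B is off by 15.4 km.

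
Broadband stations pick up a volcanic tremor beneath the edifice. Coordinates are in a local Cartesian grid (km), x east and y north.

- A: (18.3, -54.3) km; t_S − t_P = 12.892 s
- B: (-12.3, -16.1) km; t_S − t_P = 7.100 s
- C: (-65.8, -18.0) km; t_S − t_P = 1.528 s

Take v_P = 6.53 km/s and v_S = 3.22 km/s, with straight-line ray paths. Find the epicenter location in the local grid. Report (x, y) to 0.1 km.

-57.0 km east, -22.1 km north

Distance from S−P lag: d = Δt · v_P v_S / (v_P − v_S) = Δt · (6.53·3.22)/(6.53−3.22) ≈ 6.3524·Δt.
So d_A = 81.90, d_B = 45.10, d_C = 9.71 km.
Circle about each station: (x − 18.3)² + (y + 54.3)² = 81.90²; (x + 12.3)² + (y + 16.1)² = 45.10²; (x + 65.8)² + (y + 18.0)² = 9.71².
Subtracting the A equation from the B and C equations removes the quadratic terms:
-61.2 x + 76.4 y = 1800.72
-168.2 x + 72.6 y = 7983.59
Solving the 2×2 system: x ≈ -57.0, y ≈ -22.1 km.
Check against A (with the unrounded x, y): √((x − 18.3)²+(y + 54.3)²) = 81.90 ≈ 81.90 km. ✓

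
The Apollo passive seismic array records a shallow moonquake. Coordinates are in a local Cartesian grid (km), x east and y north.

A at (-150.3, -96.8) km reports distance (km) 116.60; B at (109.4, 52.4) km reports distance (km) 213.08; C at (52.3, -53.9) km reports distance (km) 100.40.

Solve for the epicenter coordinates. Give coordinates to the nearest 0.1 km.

Circle about each station: (x + 150.3)² + (y + 96.8)² = 116.60²; (x − 109.4)² + (y − 52.4)² = 213.08²; (x − 52.3)² + (y + 53.9)² = 100.40².
Subtracting the A equation from the B and C equations removes the quadratic terms:
519.4 x + 298.4 y = -49053.74
405.2 x + 85.8 y = -22804.43
Solving the 2×2 system: x ≈ -34.0, y ≈ -105.2 km.
Check against A (with the unrounded x, y): √((x + 150.3)²+(y + 96.8)²) = 116.60 ≈ 116.60 km. ✓

x ≈ -34.0 km, y ≈ -105.2 km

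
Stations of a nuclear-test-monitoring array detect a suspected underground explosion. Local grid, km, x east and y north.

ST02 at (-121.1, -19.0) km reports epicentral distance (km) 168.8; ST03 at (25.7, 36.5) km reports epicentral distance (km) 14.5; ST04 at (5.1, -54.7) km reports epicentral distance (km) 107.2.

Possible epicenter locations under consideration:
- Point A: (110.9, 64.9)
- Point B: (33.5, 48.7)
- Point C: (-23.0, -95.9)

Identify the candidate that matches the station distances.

Point B

For each candidate, compare |candidate − station| to the reported distance:
Point A: residuals ST02 77.9, ST03 75.3, ST04 52.5 → max 77.9 km
Point B: residuals ST02 0.0, ST03 0.0, ST04 0.0 → max 0.0 km
Point C: residuals ST02 44.2, ST03 126.6, ST04 57.3 → max 126.6 km
Only Point B has all residuals ≈ 0.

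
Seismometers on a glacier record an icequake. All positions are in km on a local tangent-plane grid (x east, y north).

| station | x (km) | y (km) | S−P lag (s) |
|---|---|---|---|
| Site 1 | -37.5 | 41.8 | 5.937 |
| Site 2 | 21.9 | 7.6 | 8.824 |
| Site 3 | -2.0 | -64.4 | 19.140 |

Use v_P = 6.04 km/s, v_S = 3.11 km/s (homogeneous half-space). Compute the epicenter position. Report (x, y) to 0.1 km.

Distance from S−P lag: d = Δt · v_P v_S / (v_P − v_S) = Δt · (6.04·3.11)/(6.04−3.11) ≈ 6.4111·Δt.
So d_Site 1 = 38.06, d_Site 2 = 56.57, d_Site 3 = 122.71 km.
Circle about each station: (x + 37.5)² + (y − 41.8)² = 38.06²; (x − 21.9)² + (y − 7.6)² = 56.57²; (x + 2.0)² + (y + 64.4)² = 122.71².
Subtracting the Site 1 equation from the Site 2 and Site 3 equations removes the quadratic terms:
118.8 x − 68.4 y = -4367.72
71.0 x − 212.4 y = -12611.31
Solving the 2×2 system: x ≈ -3.2, y ≈ 58.3 km.
Check against Site 1 (with the unrounded x, y): √((x + 37.5)²+(y − 41.8)²) = 38.07 ≈ 38.06 km. ✓

(-3.2, 58.3)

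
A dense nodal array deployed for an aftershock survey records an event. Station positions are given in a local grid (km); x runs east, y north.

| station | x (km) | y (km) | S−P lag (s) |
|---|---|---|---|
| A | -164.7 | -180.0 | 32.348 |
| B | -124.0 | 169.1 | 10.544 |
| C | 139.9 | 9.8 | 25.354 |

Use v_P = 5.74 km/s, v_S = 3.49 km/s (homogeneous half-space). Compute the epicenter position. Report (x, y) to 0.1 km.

-70.3 km east, 92.1 km north

Distance from S−P lag: d = Δt · v_P v_S / (v_P − v_S) = Δt · (5.74·3.49)/(5.74−3.49) ≈ 8.9034·Δt.
So d_A = 288.01, d_B = 93.88, d_C = 225.74 km.
Circle about each station: (x + 164.7)² + (y + 180.0)² = 288.01²; (x + 124.0)² + (y − 169.1)² = 93.88²; (x − 139.9)² + (y − 9.8)² = 225.74².
Subtracting the A equation from the B and C equations removes the quadratic terms:
81.4 x + 698.2 y = 58581.03
609.2 x + 379.6 y = -7866.83
Solving the 2×2 system: x ≈ -70.3, y ≈ 92.1 km.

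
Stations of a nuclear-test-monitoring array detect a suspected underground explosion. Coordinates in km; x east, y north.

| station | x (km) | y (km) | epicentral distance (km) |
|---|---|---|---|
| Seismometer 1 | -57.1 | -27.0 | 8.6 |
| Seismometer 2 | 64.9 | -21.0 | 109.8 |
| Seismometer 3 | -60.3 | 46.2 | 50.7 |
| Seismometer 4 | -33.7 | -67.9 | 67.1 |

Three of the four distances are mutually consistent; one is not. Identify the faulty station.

Solve using three stations at a time. Using Seismometer 2, Seismometer 3, Seismometer 4 (subtract circle equations pairwise → linear system) gives (x, y) ≈ (-43.1, -1.5).
Distances from that point to each station vs reported:
  Seismometer 1: calculated 29.1 vs reported 8.6 → residual 20.5 km
  Seismometer 2: calculated 109.8 vs reported 109.8 → residual 0.0 km
  Seismometer 3: calculated 50.7 vs reported 50.7 → residual 0.0 km
  Seismometer 4: calculated 67.1 vs reported 67.1 → residual 0.0 km
Seismometer 2, Seismometer 3, Seismometer 4 are mutually consistent (residuals ≈ 0); Seismometer 1 is off by 20.5 km.

Seismometer 1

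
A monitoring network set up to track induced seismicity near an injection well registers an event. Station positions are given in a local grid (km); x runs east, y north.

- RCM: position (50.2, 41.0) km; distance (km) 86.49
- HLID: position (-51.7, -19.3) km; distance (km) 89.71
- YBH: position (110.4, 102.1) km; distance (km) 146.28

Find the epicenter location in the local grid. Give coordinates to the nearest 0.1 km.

x ≈ -31.9 km, y ≈ 68.2 km

Circle about each station: (x − 50.2)² + (y − 41.0)² = 86.49²; (x + 51.7)² + (y + 19.3)² = 89.71²; (x − 110.4)² + (y − 102.1)² = 146.28².
Subtracting the RCM equation from the HLID and YBH equations removes the quadratic terms:
-203.8 x − 120.6 y = -1723.02
120.4 x + 122.2 y = 4494.21
Solving the 2×2 system: x ≈ -31.9, y ≈ 68.2 km.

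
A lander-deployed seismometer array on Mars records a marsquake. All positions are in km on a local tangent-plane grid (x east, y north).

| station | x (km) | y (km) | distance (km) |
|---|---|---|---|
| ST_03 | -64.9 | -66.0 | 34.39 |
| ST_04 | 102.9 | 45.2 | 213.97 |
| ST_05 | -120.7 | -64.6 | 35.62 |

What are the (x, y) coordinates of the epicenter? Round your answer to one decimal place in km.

Circle about each station: (x + 64.9)² + (y + 66.0)² = 34.39²; (x − 102.9)² + (y − 45.2)² = 213.97²; (x + 120.7)² + (y + 64.6)² = 35.62².
Subtracting the ST_03 equation from the ST_04 and ST_05 equations removes the quadratic terms:
335.6 x + 222.4 y = -40537.05
-111.6 x + 2.8 y = 10087.53
Solving the 2×2 system: x ≈ -91.5, y ≈ -44.2 km.
Check against ST_03 (with the unrounded x, y): √((x + 64.9)²+(y + 66.0)²) = 34.39 ≈ 34.39 km. ✓

x ≈ -91.5 km, y ≈ -44.2 km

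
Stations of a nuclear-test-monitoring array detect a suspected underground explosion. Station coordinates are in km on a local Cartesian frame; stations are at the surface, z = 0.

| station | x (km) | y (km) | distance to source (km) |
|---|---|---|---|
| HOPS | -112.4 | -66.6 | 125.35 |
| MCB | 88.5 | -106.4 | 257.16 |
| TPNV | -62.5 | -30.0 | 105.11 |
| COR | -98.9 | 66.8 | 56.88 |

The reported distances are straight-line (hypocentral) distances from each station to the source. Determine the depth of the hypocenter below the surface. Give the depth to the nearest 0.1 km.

depth ≈ 52.1 km

Each station gives a sphere (x−x_i)² + (y−y_i)² + z² = d_i² (stations at z=0).
Subtracting the HOPS sphere from MCB and TPNV: z² cancels, leaving linear equations in x and y:
401.8 x − 79.6 y = -48334.75
99.8 x + 73.2 y = -7598.56
Solving: x ≈ -110.905, y ≈ 47.401 km (keep extra digits for the depth step; rounded: -110.9, 47.4).
Then from the HOPS sphere: z² = 125.35² − (x + 112.4)² − (y + 66.6)² with x = -110.905, y = 47.401, so z ≈ 52.098 ≈ 52.1 km.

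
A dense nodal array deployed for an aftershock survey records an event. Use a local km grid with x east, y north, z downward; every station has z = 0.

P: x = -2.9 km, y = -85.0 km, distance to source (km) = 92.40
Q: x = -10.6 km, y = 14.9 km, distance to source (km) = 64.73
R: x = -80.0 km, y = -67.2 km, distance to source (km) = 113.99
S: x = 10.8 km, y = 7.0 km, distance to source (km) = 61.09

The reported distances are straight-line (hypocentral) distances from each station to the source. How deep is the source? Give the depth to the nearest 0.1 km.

Each station gives a sphere (x−x_i)² + (y−y_i)² + z² = d_i² (stations at z=0).
Subtracting the P sphere from Q and R: z² cancels, leaving linear equations in x and y:
-15.4 x + 199.8 y = -2551.25
-154.2 x + 35.6 y = -773.53
Solving: x ≈ 2.106, y ≈ -12.607 km (keep extra digits for the depth step; rounded: 2.1, -12.6).
Then from the P sphere: z² = 92.40² − (x + 2.9)² − (y + 85.0)² with x = 2.106, y = -12.607, so z ≈ 57.201 ≈ 57.2 km.
Check against S (with the unrounded solution): distance 61.09 ≈ 61.09 km. ✓

z ≈ 57.2 km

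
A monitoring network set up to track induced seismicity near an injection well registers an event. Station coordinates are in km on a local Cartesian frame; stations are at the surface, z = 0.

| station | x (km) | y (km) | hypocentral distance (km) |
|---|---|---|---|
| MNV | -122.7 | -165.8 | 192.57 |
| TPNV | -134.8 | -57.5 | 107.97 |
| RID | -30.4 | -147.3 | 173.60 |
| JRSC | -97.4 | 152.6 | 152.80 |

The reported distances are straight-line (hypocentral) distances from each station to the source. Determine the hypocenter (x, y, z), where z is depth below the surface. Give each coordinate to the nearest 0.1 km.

x ≈ -72.7 km, y ≈ 12.0 km, depth ≈ 54.5 km

Each station gives a sphere (x−x_i)² + (y−y_i)² + z² = d_i² (stations at z=0).
Subtracting the MNV sphere from TPNV and RID: z² cancels, leaving linear equations in x and y:
-24.2 x + 216.6 y = 4358.04
184.6 x + 37.0 y = -12977.24
Solving: x ≈ -72.704, y ≈ 11.997 km (keep extra digits for the depth step; rounded: -72.7, 12.0).
Then from the MNV sphere: z² = 192.57² − (x + 122.7)² − (y + 165.8)² with x = -72.704, y = 11.997, so z ≈ 54.515 ≈ 54.5 km.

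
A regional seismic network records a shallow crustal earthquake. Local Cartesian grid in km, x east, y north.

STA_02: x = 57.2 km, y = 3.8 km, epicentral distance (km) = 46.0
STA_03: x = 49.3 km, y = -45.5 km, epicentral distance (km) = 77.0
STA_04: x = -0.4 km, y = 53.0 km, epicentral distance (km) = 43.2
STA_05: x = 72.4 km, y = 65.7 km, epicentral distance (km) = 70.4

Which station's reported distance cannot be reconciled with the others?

STA_04

Solve using three stations at a time. Using STA_02, STA_03, STA_05 (subtract circle equations pairwise → linear system) gives (x, y) ≈ (16.0, 23.8).
Distances from that point to each station vs reported:
  STA_02: calculated 45.8 vs reported 46.0 → residual 0.2 km
  STA_03: calculated 76.9 vs reported 77.0 → residual 0.1 km
  STA_04: calculated 33.5 vs reported 43.2 → residual 9.7 km
  STA_05: calculated 70.3 vs reported 70.4 → residual 0.1 km
STA_02, STA_03, STA_05 are mutually consistent (residuals ≈ 0); STA_04 is off by 9.7 km.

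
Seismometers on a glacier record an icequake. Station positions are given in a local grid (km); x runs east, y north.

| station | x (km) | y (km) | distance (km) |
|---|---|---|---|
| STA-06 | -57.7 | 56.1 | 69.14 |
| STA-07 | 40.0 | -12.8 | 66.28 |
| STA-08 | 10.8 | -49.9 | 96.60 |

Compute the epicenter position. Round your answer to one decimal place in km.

Circle about each station: (x + 57.7)² + (y − 56.1)² = 69.14²; (x − 40.0)² + (y + 12.8)² = 66.28²; (x − 10.8)² + (y + 49.9)² = 96.60².
Subtracting pairs of circle equations eliminates x²+y² and gives linear equations (the radical axes):
195.4 x − 137.8 y = -4325.36
137.0 x − 212.0 y = -8421.07
Solving the 2×2 system: x ≈ 10.8, y ≈ 46.7 km.

(10.8, 46.7)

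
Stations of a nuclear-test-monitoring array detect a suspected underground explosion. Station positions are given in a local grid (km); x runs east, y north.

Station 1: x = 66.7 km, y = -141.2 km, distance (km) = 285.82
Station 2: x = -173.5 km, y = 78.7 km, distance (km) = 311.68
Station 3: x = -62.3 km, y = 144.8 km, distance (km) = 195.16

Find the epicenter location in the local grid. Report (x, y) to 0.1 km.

Circle about each station: (x − 66.7)² + (y + 141.2)² = 285.82²; (x + 173.5)² + (y − 78.7)² = 311.68²; (x + 62.3)² + (y − 144.8)² = 195.16².
Subtracting the Station 1 equation from the Station 2 and Station 3 equations removes the quadratic terms:
-480.4 x + 439.8 y = -3541.74
-258.0 x + 572.0 y = 44067.65
Solving the 2×2 system: x ≈ 132.7, y ≈ 136.9 km.

132.7 km east, 136.9 km north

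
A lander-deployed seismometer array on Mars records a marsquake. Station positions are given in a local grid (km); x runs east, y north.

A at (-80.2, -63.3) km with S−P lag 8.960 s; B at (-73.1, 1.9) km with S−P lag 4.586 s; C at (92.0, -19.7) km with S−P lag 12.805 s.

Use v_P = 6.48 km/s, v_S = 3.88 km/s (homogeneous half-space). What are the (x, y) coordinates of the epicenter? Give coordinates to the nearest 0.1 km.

-29.0 km east, 6.6 km north

Distance from S−P lag: d = Δt · v_P v_S / (v_P − v_S) = Δt · (6.48·3.88)/(6.48−3.88) ≈ 9.6702·Δt.
So d_A = 86.64, d_B = 44.35, d_C = 123.83 km.
Circle about each station: (x + 80.2)² + (y + 63.3)² = 86.64²; (x + 73.1)² + (y − 1.9)² = 44.35²; (x − 92.0)² + (y + 19.7)² = 123.83².
Subtracting pairs of circle equations eliminates x²+y² and gives linear equations (the radical axes):
14.2 x + 130.4 y = 447.86
344.4 x + 87.2 y = -9414.22
Solving the 2×2 system: x ≈ -29.0, y ≈ 6.6 km.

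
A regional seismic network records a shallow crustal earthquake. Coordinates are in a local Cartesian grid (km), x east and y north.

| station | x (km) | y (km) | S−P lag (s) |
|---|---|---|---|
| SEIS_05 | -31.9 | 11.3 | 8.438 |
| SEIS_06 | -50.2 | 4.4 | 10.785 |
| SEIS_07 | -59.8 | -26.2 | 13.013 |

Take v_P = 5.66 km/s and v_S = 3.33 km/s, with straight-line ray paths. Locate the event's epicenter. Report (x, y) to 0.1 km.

Distance from S−P lag: d = Δt · v_P v_S / (v_P − v_S) = Δt · (5.66·3.33)/(5.66−3.33) ≈ 8.0892·Δt.
So d_SEIS_05 = 68.26, d_SEIS_06 = 87.24, d_SEIS_07 = 105.26 km.
Circle about each station: (x + 31.9)² + (y − 11.3)² = 68.26²; (x + 50.2)² + (y − 4.4)² = 87.24²; (x + 59.8)² + (y + 26.2)² = 105.26².
Subtracting the SEIS_05 equation from the SEIS_06 and SEIS_07 equations removes the quadratic terms:
-36.6 x − 13.8 y = -1557.29
-55.8 x − 75.0 y = -3303.06
Solving the 2×2 system: x ≈ 36.1, y ≈ 17.2 km.
Check against SEIS_05 (with the unrounded x, y): √((x + 31.9)²+(y − 11.3)²) = 68.22 ≈ 68.26 km. ✓

(36.1, 17.2)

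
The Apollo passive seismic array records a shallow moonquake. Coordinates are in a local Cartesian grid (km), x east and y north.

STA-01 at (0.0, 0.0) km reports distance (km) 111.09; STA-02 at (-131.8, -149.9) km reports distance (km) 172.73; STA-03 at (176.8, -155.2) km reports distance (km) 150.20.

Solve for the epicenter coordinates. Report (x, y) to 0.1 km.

Circle about each station: x² + y² = 111.09²; (x + 131.8)² + (y + 149.9)² = 172.73²; (x − 176.8)² + (y + 155.2)² = 150.20².
Subtracting pairs of circle equations eliminates x²+y² and gives linear equations (the radical axes):
-263.6 x − 299.8 y = 22346.59
353.6 x − 310.4 y = 45126.23
Solving the 2×2 system: x ≈ 35.1, y ≈ -105.4 km.

x ≈ 35.1 km, y ≈ -105.4 km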